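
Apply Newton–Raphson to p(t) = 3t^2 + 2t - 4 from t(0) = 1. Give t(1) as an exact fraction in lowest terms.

7/8

p'(t) = 6t + 2.
p(1) = 1, p'(1) = 8, so t(1) = 1 - 1/8 = 7/8.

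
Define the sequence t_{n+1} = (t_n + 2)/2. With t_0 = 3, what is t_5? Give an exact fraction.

65/32

t_1 = (3 + 2)/2 = 5/2.
t_2 = ((5/2) + 2)/2 = 9/4.
t_3 = ((9/4) + 2)/2 = 17/8.
t_4 = ((17/8) + 2)/2 = 33/16.
t_5 = ((33/16) + 2)/2 = 65/32.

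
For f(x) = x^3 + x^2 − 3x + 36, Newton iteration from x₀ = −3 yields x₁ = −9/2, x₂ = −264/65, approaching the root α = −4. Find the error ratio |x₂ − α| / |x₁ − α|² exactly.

16/65

x₁ − α = −9/2 − (−4) = −9/2 + 4 = −1/2, so |x₁ − α| = 1/2.
x₂ − α = −264/65 − (−4) = −264/65 + 4 = −4/65, so |x₂ − α| = 4/65.
|x₁ − α|² = 1/4.
Ratio = (4/65) / (1/4) = 16/65.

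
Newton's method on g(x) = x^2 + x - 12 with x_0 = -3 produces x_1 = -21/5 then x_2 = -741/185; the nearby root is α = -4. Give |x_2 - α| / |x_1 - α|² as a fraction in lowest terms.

x_1 - α = -21/5 - (-4) = -21/5 + 4 = -1/5, so |x_1 - α| = 1/5.
x_2 - α = -741/185 - (-4) = -741/185 + 4 = -1/185, so |x_2 - α| = 1/185.
|x_1 - α|² = 1/25.
Ratio = (1/185) / (1/25) = 5/37.

5/37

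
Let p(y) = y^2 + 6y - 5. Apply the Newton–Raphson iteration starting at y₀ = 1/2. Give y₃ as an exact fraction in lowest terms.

79921/107760

p'(y) = 2y + 6.
p(1/2) = -7/4, p'(1/2) = 7, so y₁ = (1/2) - (-7/4)/7 = 3/4.
p(3/4) = 1/16, p'(3/4) = 15/2, so y₂ = (3/4) - (1/16)/(15/2) = 89/120.
p(89/120) = 1/14400, p'(89/120) = 449/60, so y₃ = (89/120) - (1/14400)/(449/60) = 79921/107760.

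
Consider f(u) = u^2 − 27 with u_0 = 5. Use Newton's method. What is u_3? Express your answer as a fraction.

3650401/702520

f'(u) = 2u.
f(5) = −2, f'(5) = 10, so u_1 = 5 − (−2)/10 = 26/5.
f(26/5) = 1/25, f'(26/5) = 52/5, so u_2 = (26/5) − (1/25)/(52/5) = 1351/260.
f(1351/260) = 1/67600, f'(1351/260) = 1351/130, so u_3 = (1351/260) − (1/67600)/(1351/130) = 3650401/702520.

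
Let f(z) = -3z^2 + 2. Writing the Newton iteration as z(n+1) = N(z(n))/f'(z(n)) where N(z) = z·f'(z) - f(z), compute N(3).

-29

f'(z) = -6z.
N(z) = z·f'(z) - f(z) = z·(-6z) - (-3z^2 + 2) = -3z^2 - 2.
N(3) = -29.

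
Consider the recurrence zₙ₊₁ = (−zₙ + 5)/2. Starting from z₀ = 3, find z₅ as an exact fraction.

z₁ = (−3 + 5)/2 = 1.
z₂ = (−1 + 5)/2 = 2.
z₃ = (−2 + 5)/2 = 3/2.
z₄ = (−(3/2) + 5)/2 = 7/4.
z₅ = (−(7/4) + 5)/2 = 13/8.

13/8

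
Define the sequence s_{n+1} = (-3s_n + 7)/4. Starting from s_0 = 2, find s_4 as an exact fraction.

337/256

s_1 = (-3·2 + 7)/4 = 1/4.
s_2 = (-3·(1/4) + 7)/4 = 25/16.
s_3 = (-3·(25/16) + 7)/4 = 37/64.
s_4 = (-3·(37/64) + 7)/4 = 337/256.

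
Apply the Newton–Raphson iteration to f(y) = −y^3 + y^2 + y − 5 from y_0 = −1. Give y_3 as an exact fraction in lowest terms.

f'(y) = −3y^2 + 2y + 1.
f(−1) = −4, f'(−1) = −4, so y_1 = (−1) − (−4)/(−4) = −2.
f(−2) = 5, f'(−2) = −15, so y_2 = (−2) − 5/(−15) = −5/3.
f(−5/3) = 20/27, f'(−5/3) = −32/3, so y_3 = (−5/3) − (20/27)/(−32/3) = −115/72.

−115/72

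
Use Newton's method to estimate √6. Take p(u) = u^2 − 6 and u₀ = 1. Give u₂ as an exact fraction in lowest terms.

p'(u) = 2u.
p(1) = −5, p'(1) = 2, so u₁ = 1 − (−5)/2 = 7/2.
p(7/2) = 25/4, p'(7/2) = 7, so u₂ = (7/2) − (25/4)/7 = 73/28.

73/28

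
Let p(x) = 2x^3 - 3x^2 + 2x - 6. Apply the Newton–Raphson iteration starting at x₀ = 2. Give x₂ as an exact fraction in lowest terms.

p'(x) = 6x^2 - 6x + 2.
p(2) = 2, p'(2) = 14, so x₁ = 2 - 2/14 = 13/7.
p(13/7) = 61/343, p'(13/7) = 566/49, so x₂ = (13/7) - (61/343)/(566/49) = 7297/3962.

7297/3962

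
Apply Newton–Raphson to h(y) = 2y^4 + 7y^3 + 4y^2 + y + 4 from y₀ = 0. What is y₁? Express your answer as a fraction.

h'(y) = 8y^3 + 21y^2 + 8y + 1.
h(0) = 4, h'(0) = 1, so y₁ = 0 - 4/1 = -4.

-4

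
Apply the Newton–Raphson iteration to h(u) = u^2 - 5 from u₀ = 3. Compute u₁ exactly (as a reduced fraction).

h'(u) = 2u.
h(3) = 4, h'(3) = 6, so u₁ = 3 - 4/6 = 7/3.

7/3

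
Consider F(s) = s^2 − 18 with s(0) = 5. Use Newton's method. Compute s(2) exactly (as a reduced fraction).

3649/860

F'(s) = 2s.
F(5) = 7, F'(5) = 10, so s(1) = 5 − 7/10 = 43/10.
F(43/10) = 49/100, F'(43/10) = 43/5, so s(2) = (43/10) − (49/100)/(43/5) = 3649/860.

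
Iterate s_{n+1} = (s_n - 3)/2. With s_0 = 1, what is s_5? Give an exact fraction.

s_1 = (1 - 3)/2 = -1.
s_2 = ((-1) - 3)/2 = -2.
s_3 = ((-2) - 3)/2 = -5/2.
s_4 = ((-5/2) - 3)/2 = -11/4.
s_5 = ((-11/4) - 3)/2 = -23/8.

-23/8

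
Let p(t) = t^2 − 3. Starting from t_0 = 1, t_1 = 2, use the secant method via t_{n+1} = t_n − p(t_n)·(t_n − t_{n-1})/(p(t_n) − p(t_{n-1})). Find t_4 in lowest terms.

97/56

p(1) = −2, p(2) = 1. t_2 = 2 − 1·(2 − 1)/(1 − (−2)) = 5/3.
p(2) = 1, p(5/3) = −2/9. t_3 = (5/3) − (−2/9)·((5/3) − 2)/((−2/9) − 1) = 19/11.
p(5/3) = −2/9, p(19/11) = −2/121. t_4 = (19/11) − (−2/121)·((19/11) − (5/3))/((−2/121) − (−2/9)) = 97/56.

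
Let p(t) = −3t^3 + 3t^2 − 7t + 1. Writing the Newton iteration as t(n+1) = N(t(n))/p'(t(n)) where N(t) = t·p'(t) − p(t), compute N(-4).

431

p'(t) = −9t^2 + 6t − 7.
N(t) = t·p'(t) − p(t) = t·(−9t^2 + 6t − 7) − (−3t^3 + 3t^2 − 7t + 1) = −6t^3 + 3t^2 − 1.
N(-4) = 431.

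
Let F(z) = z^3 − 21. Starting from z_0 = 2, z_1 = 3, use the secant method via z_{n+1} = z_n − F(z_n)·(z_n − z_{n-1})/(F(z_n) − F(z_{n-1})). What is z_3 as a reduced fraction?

8035/2919

F(2) = −13, F(3) = 6. z_2 = 3 − 6·(3 − 2)/(6 − (−13)) = 51/19.
F(3) = 6, F(51/19) = −11388/6859. z_3 = (51/19) − (−11388/6859)·((51/19) − 3)/((−11388/6859) − 6) = 8035/2919.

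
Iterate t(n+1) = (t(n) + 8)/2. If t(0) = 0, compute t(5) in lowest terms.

t(1) = (0 + 8)/2 = 4.
t(2) = (4 + 8)/2 = 6.
t(3) = (6 + 8)/2 = 7.
t(4) = (7 + 8)/2 = 15/2.
t(5) = ((15/2) + 8)/2 = 31/4.

31/4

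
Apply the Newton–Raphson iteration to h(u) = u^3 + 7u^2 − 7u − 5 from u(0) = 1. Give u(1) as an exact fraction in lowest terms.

h'(u) = 3u^2 + 14u − 7.
h(1) = −4, h'(1) = 10, so u(1) = 1 − (−4)/10 = 7/5.

7/5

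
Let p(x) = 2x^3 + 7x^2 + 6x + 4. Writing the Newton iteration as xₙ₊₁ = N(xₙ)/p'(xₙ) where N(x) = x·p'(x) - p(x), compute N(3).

167

p'(x) = 6x^2 + 14x + 6.
N(x) = x·p'(x) - p(x) = x·(6x^2 + 14x + 6) - (2x^3 + 7x^2 + 6x + 4) = 4x^3 + 7x^2 - 4.
N(3) = 167.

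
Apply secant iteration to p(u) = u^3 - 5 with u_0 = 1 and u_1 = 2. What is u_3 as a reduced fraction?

p(1) = -4, p(2) = 3. u_2 = 2 - 3·(2 - 1)/(3 - (-4)) = 11/7.
p(2) = 3, p(11/7) = -384/343. u_3 = (11/7) - (-384/343)·((11/7) - 2)/((-384/343) - 3) = 265/157.

265/157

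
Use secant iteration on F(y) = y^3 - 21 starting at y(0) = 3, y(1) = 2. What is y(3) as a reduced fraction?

F(3) = 6, F(2) = -13. y(2) = 2 - (-13)·(2 - 3)/((-13) - 6) = 51/19.
F(2) = -13, F(51/19) = -11388/6859. y(3) = (51/19) - (-11388/6859)·((51/19) - 2)/((-11388/6859) - (-13)) = 16659/5983.

16659/5983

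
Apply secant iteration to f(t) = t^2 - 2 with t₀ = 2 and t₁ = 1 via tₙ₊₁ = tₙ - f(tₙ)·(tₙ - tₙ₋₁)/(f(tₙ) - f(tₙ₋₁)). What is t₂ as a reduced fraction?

f(2) = 2, f(1) = -1. t₂ = 1 - (-1)·(1 - 2)/((-1) - 2) = 4/3.

4/3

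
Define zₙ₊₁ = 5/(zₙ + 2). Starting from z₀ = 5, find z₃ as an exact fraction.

95/73

z₁ = 5/(5 + 2) = 5/7.
z₂ = 5/(5/7 + 2) = 35/19.
z₃ = 5/(35/19 + 2) = 95/73.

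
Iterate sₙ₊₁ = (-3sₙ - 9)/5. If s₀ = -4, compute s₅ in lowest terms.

-2817/3125

s₁ = (-3·(-4) - 9)/5 = 3/5.
s₂ = (-3·(3/5) - 9)/5 = -54/25.
s₃ = (-3·(-54/25) - 9)/5 = -63/125.
s₄ = (-3·(-63/125) - 9)/5 = -936/625.
s₅ = (-3·(-936/625) - 9)/5 = -2817/3125.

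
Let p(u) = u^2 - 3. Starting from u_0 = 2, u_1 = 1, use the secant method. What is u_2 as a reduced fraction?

5/3

p(2) = 1, p(1) = -2. u_2 = 1 - (-2)·(1 - 2)/((-2) - 1) = 5/3.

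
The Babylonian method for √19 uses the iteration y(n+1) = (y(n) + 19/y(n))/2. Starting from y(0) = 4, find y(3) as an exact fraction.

y(1) = (4 + 19/4)/2 = 35/8.
y(2) = (35/8 + 19/(35/8))/2 = 2441/560.
y(3) = (2441/560 + 19/(2441/560))/2 = 11916881/2733920.

11916881/2733920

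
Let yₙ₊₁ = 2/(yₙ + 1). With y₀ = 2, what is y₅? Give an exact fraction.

y₁ = 2/(2 + 1) = 2/3.
y₂ = 2/(2/3 + 1) = 6/5.
y₃ = 2/(6/5 + 1) = 10/11.
y₄ = 2/(10/11 + 1) = 22/21.
y₅ = 2/(22/21 + 1) = 42/43.

42/43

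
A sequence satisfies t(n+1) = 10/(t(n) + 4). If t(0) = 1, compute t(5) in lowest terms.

490/281

t(1) = 10/(1 + 4) = 2.
t(2) = 10/(2 + 4) = 5/3.
t(3) = 10/(5/3 + 4) = 30/17.
t(4) = 10/(30/17 + 4) = 85/49.
t(5) = 10/(85/49 + 4) = 490/281.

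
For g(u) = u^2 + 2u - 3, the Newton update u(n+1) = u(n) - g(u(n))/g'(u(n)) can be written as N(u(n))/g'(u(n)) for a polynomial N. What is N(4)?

19

g'(u) = 2u + 2.
N(u) = u·g'(u) - g(u) = u·(2u + 2) - (u^2 + 2u - 3) = u^2 + 3.
N(4) = 19.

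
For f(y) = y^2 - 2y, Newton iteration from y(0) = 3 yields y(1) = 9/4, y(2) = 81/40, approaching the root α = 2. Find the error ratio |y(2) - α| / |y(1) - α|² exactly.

y(1) - α = 9/4 - 2 = 1/4, so |y(1) - α| = 1/4.
y(2) - α = 81/40 - 2 = 1/40, so |y(2) - α| = 1/40.
|y(1) - α|² = 1/16.
Ratio = (1/40) / (1/16) = 2/5.

2/5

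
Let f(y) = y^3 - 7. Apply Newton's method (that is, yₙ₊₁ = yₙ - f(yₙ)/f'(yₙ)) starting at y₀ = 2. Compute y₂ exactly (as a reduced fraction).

f'(y) = 3y^2.
f(2) = 1, f'(2) = 12, so y₁ = 2 - 1/12 = 23/12.
f(23/12) = 71/1728, f'(23/12) = 529/48, so y₂ = (23/12) - (71/1728)/(529/48) = 18215/9522.

18215/9522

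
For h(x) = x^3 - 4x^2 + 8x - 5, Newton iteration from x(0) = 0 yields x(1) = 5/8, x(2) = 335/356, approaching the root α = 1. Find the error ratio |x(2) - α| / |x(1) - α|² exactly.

112/267

x(1) - α = 5/8 - 1 = -3/8, so |x(1) - α| = 3/8.
x(2) - α = 335/356 - 1 = -21/356, so |x(2) - α| = 21/356.
|x(1) - α|² = 9/64.
Ratio = (21/356) / (9/64) = 112/267.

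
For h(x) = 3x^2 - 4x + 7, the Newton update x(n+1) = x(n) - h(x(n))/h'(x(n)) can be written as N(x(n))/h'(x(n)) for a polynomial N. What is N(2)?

5

h'(x) = 6x - 4.
N(x) = x·h'(x) - h(x) = x·(6x - 4) - (3x^2 - 4x + 7) = 3x^2 - 7.
N(2) = 5.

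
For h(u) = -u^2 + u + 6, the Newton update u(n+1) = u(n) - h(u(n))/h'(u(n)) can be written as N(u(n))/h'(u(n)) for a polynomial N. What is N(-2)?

-10

h'(u) = -2u + 1.
N(u) = u·h'(u) - h(u) = u·(-2u + 1) - (-u^2 + u + 6) = -u^2 - 6.
N(-2) = -10.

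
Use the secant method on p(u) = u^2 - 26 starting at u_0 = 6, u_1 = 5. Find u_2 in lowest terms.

p(6) = 10, p(5) = -1. u_2 = 5 - (-1)·(5 - 6)/((-1) - 10) = 56/11.

56/11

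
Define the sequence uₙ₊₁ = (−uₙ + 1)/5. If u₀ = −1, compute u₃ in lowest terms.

u₁ = (−(−1) + 1)/5 = 2/5.
u₂ = (−(2/5) + 1)/5 = 3/25.
u₃ = (−(3/25) + 1)/5 = 22/125.

22/125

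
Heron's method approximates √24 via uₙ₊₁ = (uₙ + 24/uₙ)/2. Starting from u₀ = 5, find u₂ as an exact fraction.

u₁ = (5 + 24/5)/2 = 49/10.
u₂ = (49/10 + 24/(49/10))/2 = 4801/980.

4801/980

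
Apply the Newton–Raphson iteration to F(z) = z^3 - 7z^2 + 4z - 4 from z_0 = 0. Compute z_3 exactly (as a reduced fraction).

1325/707

F'(z) = 3z^2 - 14z + 4.
F(0) = -4, F'(0) = 4, so z_1 = 0 - (-4)/4 = 1.
F(1) = -6, F'(1) = -7, so z_2 = 1 - (-6)/(-7) = 1/7.
F(1/7) = -1224/343, F'(1/7) = 101/49, so z_3 = (1/7) - (-1224/343)/(101/49) = 1325/707.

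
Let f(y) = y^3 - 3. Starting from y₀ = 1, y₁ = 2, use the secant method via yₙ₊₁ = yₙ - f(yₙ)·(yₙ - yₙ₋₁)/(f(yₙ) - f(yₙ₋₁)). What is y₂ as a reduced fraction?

9/7

f(1) = -2, f(2) = 5. y₂ = 2 - 5·(2 - 1)/(5 - (-2)) = 9/7.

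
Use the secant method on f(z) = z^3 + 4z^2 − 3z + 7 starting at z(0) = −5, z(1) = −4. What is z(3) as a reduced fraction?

f(−5) = −3, f(−4) = 19. z(2) = (−4) − 19·((−4) − (−5))/(19 − (−3)) = −107/22.
f(−4) = 19, f(−107/22) = 12369/10648. z(3) = (−107/22) − (12369/10648)·((−107/22) − (−4))/((12369/10648) − 19) = −49184/9997.

−49184/9997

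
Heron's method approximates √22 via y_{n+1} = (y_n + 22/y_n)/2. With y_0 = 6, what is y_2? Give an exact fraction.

1633/348

y_1 = (6 + 22/6)/2 = 29/6.
y_2 = (29/6 + 22/(29/6))/2 = 1633/348.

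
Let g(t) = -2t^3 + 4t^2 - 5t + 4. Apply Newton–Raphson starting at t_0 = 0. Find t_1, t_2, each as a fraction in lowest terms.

g'(t) = -6t^2 + 8t - 5.
g(0) = 4, g'(0) = -5, so t_1 = 0 - 4/(-5) = 4/5.
g(4/5) = 192/125, g'(4/5) = -61/25, so t_2 = (4/5) - (192/125)/(-61/25) = 436/305.

t_1 = 4/5, t_2 = 436/305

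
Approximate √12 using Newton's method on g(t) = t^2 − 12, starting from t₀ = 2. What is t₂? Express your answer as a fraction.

7/2

g'(t) = 2t.
g(2) = −8, g'(2) = 4, so t₁ = 2 − (−8)/4 = 4.
g(4) = 4, g'(4) = 8, so t₂ = 4 − 4/8 = 7/2.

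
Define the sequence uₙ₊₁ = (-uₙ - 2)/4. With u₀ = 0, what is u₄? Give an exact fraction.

-51/128

u₁ = (-0 - 2)/4 = -1/2.
u₂ = (-(-1/2) - 2)/4 = -3/8.
u₃ = (-(-3/8) - 2)/4 = -13/32.
u₄ = (-(-13/32) - 2)/4 = -51/128.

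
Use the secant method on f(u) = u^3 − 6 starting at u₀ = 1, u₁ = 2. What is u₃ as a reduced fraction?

459/254

f(1) = −5, f(2) = 2. u₂ = 2 − 2·(2 − 1)/(2 − (−5)) = 12/7.
f(2) = 2, f(12/7) = −330/343. u₃ = (12/7) − (−330/343)·((12/7) − 2)/((−330/343) − 2) = 459/254.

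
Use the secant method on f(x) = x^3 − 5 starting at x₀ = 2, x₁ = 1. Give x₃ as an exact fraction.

f(2) = 3, f(1) = −4. x₂ = 1 − (−4)·(1 − 2)/((−4) − 3) = 11/7.
f(1) = −4, f(11/7) = −384/343. x₃ = (11/7) − (−384/343)·((11/7) − 1)/((−384/343) − (−4)) = 443/247.

443/247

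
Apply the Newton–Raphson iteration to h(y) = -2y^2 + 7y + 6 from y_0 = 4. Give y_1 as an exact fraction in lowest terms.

h'(y) = -4y + 7.
h(4) = 2, h'(4) = -9, so y_1 = 4 - 2/(-9) = 38/9.

38/9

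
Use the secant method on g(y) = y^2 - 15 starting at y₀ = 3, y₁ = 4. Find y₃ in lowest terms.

213/55

g(3) = -6, g(4) = 1. y₂ = 4 - 1·(4 - 3)/(1 - (-6)) = 27/7.
g(4) = 1, g(27/7) = -6/49. y₃ = (27/7) - (-6/49)·((27/7) - 4)/((-6/49) - 1) = 213/55.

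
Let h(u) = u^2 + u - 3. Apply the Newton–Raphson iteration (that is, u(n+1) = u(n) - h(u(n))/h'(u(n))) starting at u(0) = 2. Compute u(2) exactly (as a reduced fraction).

h'(u) = 2u + 1.
h(2) = 3, h'(2) = 5, so u(1) = 2 - 3/5 = 7/5.
h(7/5) = 9/25, h'(7/5) = 19/5, so u(2) = (7/5) - (9/25)/(19/5) = 124/95.

124/95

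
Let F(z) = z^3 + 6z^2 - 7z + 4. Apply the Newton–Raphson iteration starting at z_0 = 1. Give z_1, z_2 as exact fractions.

F'(z) = 3z^2 + 12z - 7.
F(1) = 4, F'(1) = 8, so z_1 = 1 - 4/8 = 1/2.
F(1/2) = 17/8, F'(1/2) = -1/4, so z_2 = (1/2) - (17/8)/(-1/4) = 9.

z_1 = 1/2, z_2 = 9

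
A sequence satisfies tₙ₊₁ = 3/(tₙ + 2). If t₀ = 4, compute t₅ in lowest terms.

t₁ = 3/(4 + 2) = 1/2.
t₂ = 3/(1/2 + 2) = 6/5.
t₃ = 3/(6/5 + 2) = 15/16.
t₄ = 3/(15/16 + 2) = 48/47.
t₅ = 3/(48/47 + 2) = 141/142.

141/142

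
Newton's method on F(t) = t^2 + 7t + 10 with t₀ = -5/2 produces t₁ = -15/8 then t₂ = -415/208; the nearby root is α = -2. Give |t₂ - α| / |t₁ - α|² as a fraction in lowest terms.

4/13

t₁ - α = -15/8 - (-2) = -15/8 + 2 = 1/8, so |t₁ - α| = 1/8.
t₂ - α = -415/208 - (-2) = -415/208 + 2 = 1/208, so |t₂ - α| = 1/208.
|t₁ - α|² = 1/64.
Ratio = (1/208) / (1/64) = 4/13.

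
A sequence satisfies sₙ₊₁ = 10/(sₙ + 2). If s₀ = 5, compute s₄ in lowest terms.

s₁ = 10/(5 + 2) = 10/7.
s₂ = 10/(10/7 + 2) = 35/12.
s₃ = 10/(35/12 + 2) = 120/59.
s₄ = 10/(120/59 + 2) = 295/119.

295/119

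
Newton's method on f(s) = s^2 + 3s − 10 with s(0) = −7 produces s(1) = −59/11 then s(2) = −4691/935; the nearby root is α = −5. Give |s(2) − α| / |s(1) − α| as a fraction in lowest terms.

s(1) − α = −59/11 − (−5) = −59/11 + 5 = −4/11, so |s(1) − α| = 4/11.
s(2) − α = −4691/935 − (−5) = −4691/935 + 5 = −16/935, so |s(2) − α| = 16/935.
Ratio = (16/935) / (4/11) = 4/85.

4/85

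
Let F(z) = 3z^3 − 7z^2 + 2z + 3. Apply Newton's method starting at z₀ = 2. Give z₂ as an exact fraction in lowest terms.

F'(z) = 9z^2 − 14z + 2.
F(2) = 3, F'(2) = 10, so z₁ = 2 − 3/10 = 17/10.
F(17/10) = 909/1000, F'(17/10) = 421/100, so z₂ = (17/10) − (909/1000)/(421/100) = 3124/2105.

3124/2105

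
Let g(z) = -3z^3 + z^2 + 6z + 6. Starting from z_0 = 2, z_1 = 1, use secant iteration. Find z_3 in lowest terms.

g(2) = -2, g(1) = 10. z_2 = 1 - 10·(1 - 2)/(10 - (-2)) = 11/6.
g(1) = 10, g(11/6) = 15/8. z_3 = (11/6) - (15/8)·((11/6) - 1)/((15/8) - 10) = 79/39.

79/39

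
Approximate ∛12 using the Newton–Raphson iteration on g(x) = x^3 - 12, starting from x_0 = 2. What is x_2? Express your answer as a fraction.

1010/441

g'(x) = 3x^2.
g(2) = -4, g'(2) = 12, so x_1 = 2 - (-4)/12 = 7/3.
g(7/3) = 19/27, g'(7/3) = 49/3, so x_2 = (7/3) - (19/27)/(49/3) = 1010/441.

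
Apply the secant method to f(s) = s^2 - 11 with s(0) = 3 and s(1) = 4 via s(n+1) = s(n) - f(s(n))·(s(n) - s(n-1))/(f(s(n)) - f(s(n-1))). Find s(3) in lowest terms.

169/51

f(3) = -2, f(4) = 5. s(2) = 4 - 5·(4 - 3)/(5 - (-2)) = 23/7.
f(4) = 5, f(23/7) = -10/49. s(3) = (23/7) - (-10/49)·((23/7) - 4)/((-10/49) - 5) = 169/51.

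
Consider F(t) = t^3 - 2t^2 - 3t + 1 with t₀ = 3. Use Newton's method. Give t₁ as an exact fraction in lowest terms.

F'(t) = 3t^2 - 4t - 3.
F(3) = 1, F'(3) = 12, so t₁ = 3 - 1/12 = 35/12.

35/12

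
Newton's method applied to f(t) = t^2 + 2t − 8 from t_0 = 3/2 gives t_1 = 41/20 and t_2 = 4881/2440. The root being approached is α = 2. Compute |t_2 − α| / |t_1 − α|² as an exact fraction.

t_1 − α = 41/20 − 2 = 1/20, so |t_1 − α| = 1/20.
t_2 − α = 4881/2440 − 2 = 1/2440, so |t_2 − α| = 1/2440.
|t_1 − α|² = 1/400.
Ratio = (1/2440) / (1/400) = 10/61.

10/61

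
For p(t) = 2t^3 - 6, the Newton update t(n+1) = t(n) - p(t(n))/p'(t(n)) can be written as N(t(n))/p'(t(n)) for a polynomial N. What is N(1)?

p'(t) = 6t^2.
N(t) = t·p'(t) - p(t) = t·(6t^2) - (2t^3 - 6) = 4t^3 + 6.
N(1) = 10.

10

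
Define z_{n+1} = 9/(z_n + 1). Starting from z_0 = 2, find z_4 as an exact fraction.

z_1 = 9/(2 + 1) = 3.
z_2 = 9/(3 + 1) = 9/4.
z_3 = 9/(9/4 + 1) = 36/13.
z_4 = 9/(36/13 + 1) = 117/49.

117/49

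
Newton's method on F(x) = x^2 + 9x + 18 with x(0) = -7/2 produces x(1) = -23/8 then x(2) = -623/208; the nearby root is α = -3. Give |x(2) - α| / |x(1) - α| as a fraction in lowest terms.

x(1) - α = -23/8 - (-3) = -23/8 + 3 = 1/8, so |x(1) - α| = 1/8.
x(2) - α = -623/208 - (-3) = -623/208 + 3 = 1/208, so |x(2) - α| = 1/208.
Ratio = (1/208) / (1/8) = 1/26.

1/26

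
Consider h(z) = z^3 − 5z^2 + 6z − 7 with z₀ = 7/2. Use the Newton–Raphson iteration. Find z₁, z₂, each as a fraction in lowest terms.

h'(z) = 3z^2 − 10z + 6.
h(7/2) = −35/8, h'(7/2) = 31/4, so z₁ = (7/2) − (−35/8)/(31/4) = 126/31.
h(126/31) = 57575/29791, h'(126/31) = 14334/961, so z₂ = (126/31) − (57575/29791)/(14334/961) = 1748509/444354.

z₁ = 126/31, z₂ = 1748509/444354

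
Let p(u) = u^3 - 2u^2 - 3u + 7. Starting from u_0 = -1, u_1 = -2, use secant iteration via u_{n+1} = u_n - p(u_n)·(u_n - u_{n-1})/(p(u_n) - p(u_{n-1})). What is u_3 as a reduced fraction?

-2638/1469

p(-1) = 7, p(-2) = -3. u_2 = (-2) - (-3)·((-2) - (-1))/((-3) - 7) = -17/10.
p(-2) = -3, p(-17/10) = 1407/1000. u_3 = (-17/10) - (1407/1000)·((-17/10) - (-2))/((1407/1000) - (-3)) = -2638/1469.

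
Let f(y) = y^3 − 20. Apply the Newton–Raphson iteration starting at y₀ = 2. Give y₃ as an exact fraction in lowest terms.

f'(y) = 3y^2.
f(2) = −12, f'(2) = 12, so y₁ = 2 − (−12)/12 = 3.
f(3) = 7, f'(3) = 27, so y₂ = 3 − 7/27 = 74/27.
f(74/27) = 11564/19683, f'(74/27) = 5476/243, so y₃ = (74/27) − (11564/19683)/(5476/243) = 301027/110889.

301027/110889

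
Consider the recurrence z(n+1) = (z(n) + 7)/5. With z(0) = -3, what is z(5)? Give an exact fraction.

z(1) = ((-3) + 7)/5 = 4/5.
z(2) = ((4/5) + 7)/5 = 39/25.
z(3) = ((39/25) + 7)/5 = 214/125.
z(4) = ((214/125) + 7)/5 = 1089/625.
z(5) = ((1089/625) + 7)/5 = 5464/3125.

5464/3125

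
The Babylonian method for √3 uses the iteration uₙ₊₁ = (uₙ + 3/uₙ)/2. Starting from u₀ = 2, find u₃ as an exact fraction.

18817/10864

u₁ = (2 + 3/2)/2 = 7/4.
u₂ = (7/4 + 3/(7/4))/2 = 97/56.
u₃ = (97/56 + 3/(97/56))/2 = 18817/10864.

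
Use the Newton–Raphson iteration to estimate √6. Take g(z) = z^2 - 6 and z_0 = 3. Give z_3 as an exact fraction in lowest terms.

4801/1960

g'(z) = 2z.
g(3) = 3, g'(3) = 6, so z_1 = 3 - 3/6 = 5/2.
g(5/2) = 1/4, g'(5/2) = 5, so z_2 = (5/2) - (1/4)/5 = 49/20.
g(49/20) = 1/400, g'(49/20) = 49/10, so z_3 = (49/20) - (1/400)/(49/10) = 4801/1960.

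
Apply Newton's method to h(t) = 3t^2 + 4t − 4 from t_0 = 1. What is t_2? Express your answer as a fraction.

h'(t) = 6t + 4.
h(1) = 3, h'(1) = 10, so t_1 = 1 − 3/10 = 7/10.
h(7/10) = 27/100, h'(7/10) = 41/5, so t_2 = (7/10) − (27/100)/(41/5) = 547/820.

547/820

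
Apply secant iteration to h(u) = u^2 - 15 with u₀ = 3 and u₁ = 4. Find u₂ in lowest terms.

h(3) = -6, h(4) = 1. u₂ = 4 - 1·(4 - 3)/(1 - (-6)) = 27/7.

27/7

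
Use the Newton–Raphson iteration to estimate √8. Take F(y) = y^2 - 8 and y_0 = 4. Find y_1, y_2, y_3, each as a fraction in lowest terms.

F'(y) = 2y.
F(4) = 8, F'(4) = 8, so y_1 = 4 - 8/8 = 3.
F(3) = 1, F'(3) = 6, so y_2 = 3 - 1/6 = 17/6.
F(17/6) = 1/36, F'(17/6) = 17/3, so y_3 = (17/6) - (1/36)/(17/3) = 577/204.

y_1 = 3, y_2 = 17/6, y_3 = 577/204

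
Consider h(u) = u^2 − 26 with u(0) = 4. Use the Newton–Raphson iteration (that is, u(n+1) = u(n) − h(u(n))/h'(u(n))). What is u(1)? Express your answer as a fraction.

h'(u) = 2u.
h(4) = −10, h'(4) = 8, so u(1) = 4 − (−10)/8 = 21/4.

21/4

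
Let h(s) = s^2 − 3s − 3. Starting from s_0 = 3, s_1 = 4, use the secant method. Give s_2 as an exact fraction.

15/4

h(3) = −3, h(4) = 1. s_2 = 4 − 1·(4 − 3)/(1 − (−3)) = 15/4.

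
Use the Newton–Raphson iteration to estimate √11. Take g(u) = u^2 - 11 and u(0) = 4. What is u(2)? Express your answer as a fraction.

g'(u) = 2u.
g(4) = 5, g'(4) = 8, so u(1) = 4 - 5/8 = 27/8.
g(27/8) = 25/64, g'(27/8) = 27/4, so u(2) = (27/8) - (25/64)/(27/4) = 1433/432.

1433/432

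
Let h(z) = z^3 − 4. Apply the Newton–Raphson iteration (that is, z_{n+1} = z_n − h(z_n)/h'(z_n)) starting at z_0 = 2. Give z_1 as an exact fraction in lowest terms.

h'(z) = 3z^2.
h(2) = 4, h'(2) = 12, so z_1 = 2 − 4/12 = 5/3.

5/3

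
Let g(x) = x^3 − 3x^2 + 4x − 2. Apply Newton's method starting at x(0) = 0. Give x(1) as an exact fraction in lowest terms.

g'(x) = 3x^2 − 6x + 4.
g(0) = −2, g'(0) = 4, so x(1) = 0 − (−2)/4 = 1/2.

1/2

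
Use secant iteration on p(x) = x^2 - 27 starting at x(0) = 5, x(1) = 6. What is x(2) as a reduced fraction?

p(5) = -2, p(6) = 9. x(2) = 6 - 9·(6 - 5)/(9 - (-2)) = 57/11.

57/11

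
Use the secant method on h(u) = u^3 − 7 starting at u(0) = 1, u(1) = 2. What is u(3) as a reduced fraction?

h(1) = −6, h(2) = 1. u(2) = 2 − 1·(2 − 1)/(1 − (−6)) = 13/7.
h(2) = 1, h(13/7) = −204/343. u(3) = (13/7) − (−204/343)·((13/7) − 2)/((−204/343) − 1) = 1045/547.

1045/547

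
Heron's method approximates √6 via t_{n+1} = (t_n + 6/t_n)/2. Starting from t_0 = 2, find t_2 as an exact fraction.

t_1 = (2 + 6/2)/2 = 5/2.
t_2 = (5/2 + 6/(5/2))/2 = 49/20.

49/20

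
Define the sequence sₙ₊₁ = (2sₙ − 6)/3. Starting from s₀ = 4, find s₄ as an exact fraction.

−326/81

s₁ = (2·4 − 6)/3 = 2/3.
s₂ = (2·(2/3) − 6)/3 = −14/9.
s₃ = (2·(−14/9) − 6)/3 = −82/27.
s₄ = (2·(−82/27) − 6)/3 = −326/81.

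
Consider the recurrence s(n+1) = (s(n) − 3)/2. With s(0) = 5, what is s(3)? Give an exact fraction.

s(1) = (5 − 3)/2 = 1.
s(2) = (1 − 3)/2 = −1.
s(3) = ((−1) − 3)/2 = −2.

−2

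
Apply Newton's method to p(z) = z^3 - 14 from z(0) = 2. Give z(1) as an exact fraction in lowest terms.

p'(z) = 3z^2.
p(2) = -6, p'(2) = 12, so z(1) = 2 - (-6)/12 = 5/2.

5/2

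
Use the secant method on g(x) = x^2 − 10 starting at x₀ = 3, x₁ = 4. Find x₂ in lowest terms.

g(3) = −1, g(4) = 6. x₂ = 4 − 6·(4 − 3)/(6 − (−1)) = 22/7.

22/7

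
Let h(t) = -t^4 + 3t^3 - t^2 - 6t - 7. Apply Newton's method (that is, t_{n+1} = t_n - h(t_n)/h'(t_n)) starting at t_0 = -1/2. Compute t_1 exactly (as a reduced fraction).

-31/12

h'(t) = -4t^3 + 9t^2 - 2t - 6.
h(-1/2) = -75/16, h'(-1/2) = -9/4, so t_1 = (-1/2) - (-75/16)/(-9/4) = -31/12.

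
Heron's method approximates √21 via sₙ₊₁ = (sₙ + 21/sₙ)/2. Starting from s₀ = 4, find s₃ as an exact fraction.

s₁ = (4 + 21/4)/2 = 37/8.
s₂ = (37/8 + 21/(37/8))/2 = 2713/592.
s₃ = (2713/592 + 21/(2713/592))/2 = 14720113/3212192.

14720113/3212192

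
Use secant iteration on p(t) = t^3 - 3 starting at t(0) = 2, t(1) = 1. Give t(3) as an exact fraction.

p(2) = 5, p(1) = -2. t(2) = 1 - (-2)·(1 - 2)/((-2) - 5) = 9/7.
p(1) = -2, p(9/7) = -300/343. t(3) = (9/7) - (-300/343)·((9/7) - 1)/((-300/343) - (-2)) = 291/193.

291/193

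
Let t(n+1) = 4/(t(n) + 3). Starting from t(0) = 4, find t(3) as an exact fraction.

t(1) = 4/(4 + 3) = 4/7.
t(2) = 4/(4/7 + 3) = 28/25.
t(3) = 4/(28/25 + 3) = 100/103.

100/103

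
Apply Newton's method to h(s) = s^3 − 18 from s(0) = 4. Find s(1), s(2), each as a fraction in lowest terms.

h'(s) = 3s^2.
h(4) = 46, h'(4) = 48, so s(1) = 4 − 46/48 = 73/24.
h(73/24) = 140185/13824, h'(73/24) = 5329/192, so s(2) = (73/24) − (140185/13824)/(5329/192) = 513433/191844.

s(1) = 73/24, s(2) = 513433/191844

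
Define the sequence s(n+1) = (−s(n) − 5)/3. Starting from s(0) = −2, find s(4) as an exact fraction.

s(1) = (−(−2) − 5)/3 = −1.
s(2) = (−(−1) − 5)/3 = −4/3.
s(3) = (−(−4/3) − 5)/3 = −11/9.
s(4) = (−(−11/9) − 5)/3 = −34/27.

−34/27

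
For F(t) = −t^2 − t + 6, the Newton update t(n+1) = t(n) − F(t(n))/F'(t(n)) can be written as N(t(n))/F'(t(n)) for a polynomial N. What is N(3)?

F'(t) = −2t − 1.
N(t) = t·F'(t) − F(t) = t·(−2t − 1) − (−t^2 − t + 6) = −t^2 − 6.
N(3) = −15.

−15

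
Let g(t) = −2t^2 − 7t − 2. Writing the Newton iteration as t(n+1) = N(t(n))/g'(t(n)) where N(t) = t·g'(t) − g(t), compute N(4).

−30

g'(t) = −4t − 7.
N(t) = t·g'(t) − g(t) = t·(−4t − 7) − (−2t^2 − 7t − 2) = −2t^2 + 2.
N(4) = −30.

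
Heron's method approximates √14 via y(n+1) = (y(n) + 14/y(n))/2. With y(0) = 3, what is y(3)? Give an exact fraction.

y(1) = (3 + 14/3)/2 = 23/6.
y(2) = (23/6 + 14/(23/6))/2 = 1033/276.
y(3) = (1033/276 + 14/(1033/276))/2 = 2133553/570216.

2133553/570216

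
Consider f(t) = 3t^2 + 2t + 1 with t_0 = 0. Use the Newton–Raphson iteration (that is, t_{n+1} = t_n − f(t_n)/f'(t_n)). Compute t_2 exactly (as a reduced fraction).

1/4

f'(t) = 6t + 2.
f(0) = 1, f'(0) = 2, so t_1 = 0 − 1/2 = −1/2.
f(−1/2) = 3/4, f'(−1/2) = −1, so t_2 = (−1/2) − (3/4)/(−1) = 1/4.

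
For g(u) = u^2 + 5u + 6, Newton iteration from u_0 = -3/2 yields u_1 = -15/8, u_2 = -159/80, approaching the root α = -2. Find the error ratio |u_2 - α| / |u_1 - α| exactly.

u_1 - α = -15/8 - (-2) = -15/8 + 2 = 1/8, so |u_1 - α| = 1/8.
u_2 - α = -159/80 - (-2) = -159/80 + 2 = 1/80, so |u_2 - α| = 1/80.
Ratio = (1/80) / (1/8) = 1/10.

1/10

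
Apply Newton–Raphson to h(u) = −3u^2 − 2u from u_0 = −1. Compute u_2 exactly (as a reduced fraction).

−27/40

h'(u) = −6u − 2.
h(−1) = −1, h'(−1) = 4, so u_1 = (−1) − (−1)/4 = −3/4.
h(−3/4) = −3/16, h'(−3/4) = 5/2, so u_2 = (−3/4) − (−3/16)/(5/2) = −27/40.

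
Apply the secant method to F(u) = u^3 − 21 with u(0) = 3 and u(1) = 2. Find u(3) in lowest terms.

F(3) = 6, F(2) = −13. u(2) = 2 − (−13)·(2 − 3)/((−13) − 6) = 51/19.
F(2) = −13, F(51/19) = −11388/6859. u(3) = (51/19) − (−11388/6859)·((51/19) − 2)/((−11388/6859) − (−13)) = 16659/5983.

16659/5983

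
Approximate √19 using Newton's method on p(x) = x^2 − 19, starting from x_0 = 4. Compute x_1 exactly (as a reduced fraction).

35/8

p'(x) = 2x.
p(4) = −3, p'(4) = 8, so x_1 = 4 − (−3)/8 = 35/8.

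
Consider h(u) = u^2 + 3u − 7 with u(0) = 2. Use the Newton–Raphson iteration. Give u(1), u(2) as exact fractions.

h'(u) = 2u + 3.
h(2) = 3, h'(2) = 7, so u(1) = 2 − 3/7 = 11/7.
h(11/7) = 9/49, h'(11/7) = 43/7, so u(2) = (11/7) − (9/49)/(43/7) = 464/301.

u(1) = 11/7, u(2) = 464/301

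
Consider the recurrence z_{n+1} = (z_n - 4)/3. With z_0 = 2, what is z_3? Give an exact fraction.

-50/27

z_1 = (2 - 4)/3 = -2/3.
z_2 = ((-2/3) - 4)/3 = -14/9.
z_3 = ((-14/9) - 4)/3 = -50/27.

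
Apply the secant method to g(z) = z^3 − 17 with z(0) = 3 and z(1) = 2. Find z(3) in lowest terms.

g(3) = 10, g(2) = −9. z(2) = 2 − (−9)·(2 − 3)/((−9) − 10) = 47/19.
g(2) = −9, g(47/19) = −12780/6859. z(3) = (47/19) − (−12780/6859)·((47/19) − 2)/((−12780/6859) − (−9)) = 4709/1813.

4709/1813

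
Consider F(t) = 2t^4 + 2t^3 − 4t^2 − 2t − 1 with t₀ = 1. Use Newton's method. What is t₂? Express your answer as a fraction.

F'(t) = 8t^3 + 6t^2 − 8t − 2.
F(1) = −3, F'(1) = 4, so t₁ = 1 − (−3)/4 = 7/4.
F(7/4) = 1629/128, F'(7/4) = 181/4, so t₂ = (7/4) − (1629/128)/(181/4) = 47/32.

47/32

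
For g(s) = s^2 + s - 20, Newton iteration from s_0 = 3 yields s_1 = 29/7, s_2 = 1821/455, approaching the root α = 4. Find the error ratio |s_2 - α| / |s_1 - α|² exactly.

s_1 - α = 29/7 - 4 = 1/7, so |s_1 - α| = 1/7.
s_2 - α = 1821/455 - 4 = 1/455, so |s_2 - α| = 1/455.
|s_1 - α|² = 1/49.
Ratio = (1/455) / (1/49) = 7/65.

7/65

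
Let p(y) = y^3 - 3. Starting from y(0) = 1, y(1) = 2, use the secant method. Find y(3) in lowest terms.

561/403

p(1) = -2, p(2) = 5. y(2) = 2 - 5·(2 - 1)/(5 - (-2)) = 9/7.
p(2) = 5, p(9/7) = -300/343. y(3) = (9/7) - (-300/343)·((9/7) - 2)/((-300/343) - 5) = 561/403.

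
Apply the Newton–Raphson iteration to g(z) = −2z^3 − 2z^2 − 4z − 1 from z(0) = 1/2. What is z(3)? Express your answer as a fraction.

−5/18

g'(z) = −6z^2 − 4z − 4.
g(1/2) = −15/4, g'(1/2) = −15/2, so z(1) = (1/2) − (−15/4)/(−15/2) = 0.
g(0) = −1, g'(0) = −4, so z(2) = 0 − (−1)/(−4) = −1/4.
g(−1/4) = −3/32, g'(−1/4) = −27/8, so z(3) = (−1/4) − (−3/32)/(−27/8) = −5/18.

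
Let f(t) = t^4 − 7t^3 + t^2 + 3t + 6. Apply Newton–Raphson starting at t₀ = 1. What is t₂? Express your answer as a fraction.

f'(t) = 4t^3 − 21t^2 + 2t + 3.
f(1) = 4, f'(1) = −12, so t₁ = 1 − 4/(−12) = 4/3.
f(4/3) = −134/81, f'(4/3) = −599/27, so t₂ = (4/3) − (−134/81)/(−599/27) = 754/599.

754/599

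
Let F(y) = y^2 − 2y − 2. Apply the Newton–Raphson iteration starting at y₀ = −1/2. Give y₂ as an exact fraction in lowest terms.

−41/56

F'(y) = 2y − 2.
F(−1/2) = −3/4, F'(−1/2) = −3, so y₁ = (−1/2) − (−3/4)/(−3) = −3/4.
F(−3/4) = 1/16, F'(−3/4) = −7/2, so y₂ = (−3/4) − (1/16)/(−7/2) = −41/56.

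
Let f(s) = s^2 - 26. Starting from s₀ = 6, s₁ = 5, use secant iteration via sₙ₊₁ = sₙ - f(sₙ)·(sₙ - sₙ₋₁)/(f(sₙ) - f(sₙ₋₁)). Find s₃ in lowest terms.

566/111

f(6) = 10, f(5) = -1. s₂ = 5 - (-1)·(5 - 6)/((-1) - 10) = 56/11.
f(5) = -1, f(56/11) = -10/121. s₃ = (56/11) - (-10/121)·((56/11) - 5)/((-10/121) - (-1)) = 566/111.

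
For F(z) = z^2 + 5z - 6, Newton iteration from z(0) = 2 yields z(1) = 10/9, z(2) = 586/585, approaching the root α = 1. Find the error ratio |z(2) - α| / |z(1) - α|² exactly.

z(1) - α = 10/9 - 1 = 1/9, so |z(1) - α| = 1/9.
z(2) - α = 586/585 - 1 = 1/585, so |z(2) - α| = 1/585.
|z(1) - α|² = 1/81.
Ratio = (1/585) / (1/81) = 9/65.

9/65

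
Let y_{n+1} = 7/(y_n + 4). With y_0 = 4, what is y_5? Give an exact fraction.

7847/5968

y_1 = 7/(4 + 4) = 7/8.
y_2 = 7/(7/8 + 4) = 56/39.
y_3 = 7/(56/39 + 4) = 273/212.
y_4 = 7/(273/212 + 4) = 1484/1121.
y_5 = 7/(1484/1121 + 4) = 7847/5968.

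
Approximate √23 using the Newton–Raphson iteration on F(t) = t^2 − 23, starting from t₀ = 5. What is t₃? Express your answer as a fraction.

F'(t) = 2t.
F(5) = 2, F'(5) = 10, so t₁ = 5 − 2/10 = 24/5.
F(24/5) = 1/25, F'(24/5) = 48/5, so t₂ = (24/5) − (1/25)/(48/5) = 1151/240.
F(1151/240) = 1/57600, F'(1151/240) = 1151/120, so t₃ = (1151/240) − (1/57600)/(1151/120) = 2649601/552480.

2649601/552480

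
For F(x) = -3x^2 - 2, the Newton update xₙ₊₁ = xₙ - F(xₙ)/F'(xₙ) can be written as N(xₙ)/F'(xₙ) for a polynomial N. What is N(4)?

-46

F'(x) = -6x.
N(x) = x·F'(x) - F(x) = x·(-6x) - (-3x^2 - 2) = -3x^2 + 2.
N(4) = -46.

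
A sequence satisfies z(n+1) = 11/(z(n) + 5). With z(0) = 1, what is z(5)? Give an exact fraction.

z(1) = 11/(1 + 5) = 11/6.
z(2) = 11/(11/6 + 5) = 66/41.
z(3) = 11/(66/41 + 5) = 451/271.
z(4) = 11/(451/271 + 5) = 2981/1806.
z(5) = 11/(2981/1806 + 5) = 19866/12011.

19866/12011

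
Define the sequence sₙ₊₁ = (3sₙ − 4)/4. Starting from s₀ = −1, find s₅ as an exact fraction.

−3367/1024

s₁ = (3·(−1) − 4)/4 = −7/4.
s₂ = (3·(−7/4) − 4)/4 = −37/16.
s₃ = (3·(−37/16) − 4)/4 = −175/64.
s₄ = (3·(−175/64) − 4)/4 = −781/256.
s₅ = (3·(−781/256) − 4)/4 = −3367/1024.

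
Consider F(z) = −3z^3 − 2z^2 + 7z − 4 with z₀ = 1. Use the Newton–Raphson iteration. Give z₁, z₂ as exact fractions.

z₁ = 2/3, z₂ = 4

F'(z) = −9z^2 − 4z + 7.
F(1) = −2, F'(1) = −6, so z₁ = 1 − (−2)/(−6) = 2/3.
F(2/3) = −10/9, F'(2/3) = 1/3, so z₂ = (2/3) − (−10/9)/(1/3) = 4.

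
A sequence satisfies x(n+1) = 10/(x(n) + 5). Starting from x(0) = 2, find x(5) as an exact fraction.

770/503

x(1) = 10/(2 + 5) = 10/7.
x(2) = 10/(10/7 + 5) = 14/9.
x(3) = 10/(14/9 + 5) = 90/59.
x(4) = 10/(90/59 + 5) = 118/77.
x(5) = 10/(118/77 + 5) = 770/503.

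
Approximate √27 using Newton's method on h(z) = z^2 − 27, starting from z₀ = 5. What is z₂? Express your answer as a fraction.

h'(z) = 2z.
h(5) = −2, h'(5) = 10, so z₁ = 5 − (−2)/10 = 26/5.
h(26/5) = 1/25, h'(26/5) = 52/5, so z₂ = (26/5) − (1/25)/(52/5) = 1351/260.

1351/260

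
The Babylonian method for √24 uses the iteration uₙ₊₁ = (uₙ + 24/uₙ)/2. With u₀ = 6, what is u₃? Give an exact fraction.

4801/980

u₁ = (6 + 24/6)/2 = 5.
u₂ = (5 + 24/5)/2 = 49/10.
u₃ = (49/10 + 24/(49/10))/2 = 4801/980.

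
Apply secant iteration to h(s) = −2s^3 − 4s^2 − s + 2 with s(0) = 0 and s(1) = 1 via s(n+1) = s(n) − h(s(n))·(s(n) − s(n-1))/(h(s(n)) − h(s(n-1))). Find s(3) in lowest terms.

38/87

h(0) = 2, h(1) = −5. s(2) = 1 − (−5)·(1 − 0)/((−5) − 2) = 2/7.
h(1) = −5, h(2/7) = 460/343. s(3) = (2/7) − (460/343)·((2/7) − 1)/((460/343) − (−5)) = 38/87.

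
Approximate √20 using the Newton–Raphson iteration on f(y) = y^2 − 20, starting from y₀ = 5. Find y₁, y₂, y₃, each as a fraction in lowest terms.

y₁ = 9/2, y₂ = 161/36, y₃ = 51841/11592

f'(y) = 2y.
f(5) = 5, f'(5) = 10, so y₁ = 5 − 5/10 = 9/2.
f(9/2) = 1/4, f'(9/2) = 9, so y₂ = (9/2) − (1/4)/9 = 161/36.
f(161/36) = 1/1296, f'(161/36) = 161/18, so y₃ = (161/36) − (1/1296)/(161/18) = 51841/11592.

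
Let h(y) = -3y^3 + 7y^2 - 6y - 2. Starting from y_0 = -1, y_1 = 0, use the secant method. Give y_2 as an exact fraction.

-1/8

h(-1) = 14, h(0) = -2. y_2 = 0 - (-2)·(0 - (-1))/((-2) - 14) = -1/8.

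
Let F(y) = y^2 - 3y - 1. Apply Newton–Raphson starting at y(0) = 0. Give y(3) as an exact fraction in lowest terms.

-1189/3927

F'(y) = 2y - 3.
F(0) = -1, F'(0) = -3, so y(1) = 0 - (-1)/(-3) = -1/3.
F(-1/3) = 1/9, F'(-1/3) = -11/3, so y(2) = (-1/3) - (1/9)/(-11/3) = -10/33.
F(-10/33) = 1/1089, F'(-10/33) = -119/33, so y(3) = (-10/33) - (1/1089)/(-119/33) = -1189/3927.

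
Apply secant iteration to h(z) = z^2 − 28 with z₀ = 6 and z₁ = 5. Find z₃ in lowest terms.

598/113

h(6) = 8, h(5) = −3. z₂ = 5 − (−3)·(5 − 6)/((−3) − 8) = 58/11.
h(5) = −3, h(58/11) = −24/121. z₃ = (58/11) − (−24/121)·((58/11) − 5)/((−24/121) − (−3)) = 598/113.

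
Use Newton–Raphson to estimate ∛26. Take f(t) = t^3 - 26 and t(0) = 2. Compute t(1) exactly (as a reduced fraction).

7/2

f'(t) = 3t^2.
f(2) = -18, f'(2) = 12, so t(1) = 2 - (-18)/12 = 7/2.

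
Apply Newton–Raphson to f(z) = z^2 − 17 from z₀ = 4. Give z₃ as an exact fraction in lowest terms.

9478657/2298912

f'(z) = 2z.
f(4) = −1, f'(4) = 8, so z₁ = 4 − (−1)/8 = 33/8.
f(33/8) = 1/64, f'(33/8) = 33/4, so z₂ = (33/8) − (1/64)/(33/4) = 2177/528.
f(2177/528) = 1/278784, f'(2177/528) = 2177/264, so z₃ = (2177/528) − (1/278784)/(2177/264) = 9478657/2298912.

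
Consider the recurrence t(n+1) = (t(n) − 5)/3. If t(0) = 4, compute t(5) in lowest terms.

t(1) = (4 − 5)/3 = −1/3.
t(2) = ((−1/3) − 5)/3 = −16/9.
t(3) = ((−16/9) − 5)/3 = −61/27.
t(4) = ((−61/27) − 5)/3 = −196/81.
t(5) = ((−196/81) − 5)/3 = −601/243.

−601/243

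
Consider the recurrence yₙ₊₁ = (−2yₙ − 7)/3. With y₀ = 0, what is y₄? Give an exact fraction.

y₁ = (−2·0 − 7)/3 = −7/3.
y₂ = (−2·(−7/3) − 7)/3 = −7/9.
y₃ = (−2·(−7/9) − 7)/3 = −49/27.
y₄ = (−2·(−49/27) − 7)/3 = −91/81.

−91/81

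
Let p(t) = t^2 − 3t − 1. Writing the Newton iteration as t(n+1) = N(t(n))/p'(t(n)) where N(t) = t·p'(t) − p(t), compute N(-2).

5

p'(t) = 2t − 3.
N(t) = t·p'(t) − p(t) = t·(2t − 3) − (t^2 − 3t − 1) = t^2 + 1.
N(-2) = 5.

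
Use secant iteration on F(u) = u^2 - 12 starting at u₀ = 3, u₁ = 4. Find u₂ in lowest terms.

F(3) = -3, F(4) = 4. u₂ = 4 - 4·(4 - 3)/(4 - (-3)) = 24/7.

24/7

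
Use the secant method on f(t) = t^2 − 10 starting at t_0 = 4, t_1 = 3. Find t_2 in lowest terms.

22/7

f(4) = 6, f(3) = −1. t_2 = 3 − (−1)·(3 − 4)/((−1) − 6) = 22/7.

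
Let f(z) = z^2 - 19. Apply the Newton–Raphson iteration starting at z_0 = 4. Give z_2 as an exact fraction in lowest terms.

f'(z) = 2z.
f(4) = -3, f'(4) = 8, so z_1 = 4 - (-3)/8 = 35/8.
f(35/8) = 9/64, f'(35/8) = 35/4, so z_2 = (35/8) - (9/64)/(35/4) = 2441/560.

2441/560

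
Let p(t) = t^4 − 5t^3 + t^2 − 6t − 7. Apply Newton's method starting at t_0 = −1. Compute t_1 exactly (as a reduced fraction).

p'(t) = 4t^3 − 15t^2 + 2t − 6.
p(−1) = 6, p'(−1) = −27, so t_1 = (−1) − 6/(−27) = −7/9.

−7/9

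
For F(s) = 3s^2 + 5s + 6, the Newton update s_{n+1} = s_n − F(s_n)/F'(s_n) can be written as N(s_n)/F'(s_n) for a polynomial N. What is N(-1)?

F'(s) = 6s + 5.
N(s) = s·F'(s) − F(s) = s·(6s + 5) − (3s^2 + 5s + 6) = 3s^2 − 6.
N(-1) = −3.

−3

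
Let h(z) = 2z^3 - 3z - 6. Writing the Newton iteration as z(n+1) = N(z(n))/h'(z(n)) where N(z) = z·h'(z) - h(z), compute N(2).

38

h'(z) = 6z^2 - 3.
N(z) = z·h'(z) - h(z) = z·(6z^2 - 3) - (2z^3 - 3z - 6) = 4z^3 + 6.
N(2) = 38.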